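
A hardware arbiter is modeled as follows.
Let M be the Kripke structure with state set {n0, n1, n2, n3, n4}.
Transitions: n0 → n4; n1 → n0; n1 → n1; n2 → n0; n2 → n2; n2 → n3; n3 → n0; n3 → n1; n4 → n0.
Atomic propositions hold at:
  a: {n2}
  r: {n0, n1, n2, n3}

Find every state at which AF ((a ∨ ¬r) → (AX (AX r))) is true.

Sat(¬r) = {n4}
Sat(a ∨ ¬r) = {n2, n4}
Sat(AX r) = {s : every successor in {n0, n1, n2, n3}} = {n1, n2, n3, n4}
Sat(AX (AX r)) = {s : every successor in {n1, n2, n3, n4}} = {n0}
Sat((a ∨ ¬r) → (AX (AX r))) = {n0, n1, n3}
AF ((a ∨ ¬r) → (AX (AX r))): least fixpoint, start Z0 = {n0, n1, n3}, add states with every successor in Z. Z1 = {n0, n1, n3, n4}; fixed.
Sat(AF ((a ∨ ¬r) → (AX (AX r)))) = {n0, n1, n3, n4}

{n0, n1, n3, n4}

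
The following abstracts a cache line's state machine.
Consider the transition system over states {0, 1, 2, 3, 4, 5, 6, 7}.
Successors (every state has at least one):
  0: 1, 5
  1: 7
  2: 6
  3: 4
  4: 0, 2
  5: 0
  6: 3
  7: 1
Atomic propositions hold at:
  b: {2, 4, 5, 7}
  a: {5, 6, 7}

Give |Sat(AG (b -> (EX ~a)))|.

Sat(~a) = {0, 1, 2, 3, 4}
Sat(EX ~a) = {s : some successor in {0, 1, 2, 3, 4}} = {0, 3, 4, 5, 6, 7}
Sat(b -> (EX ~a)) = {0, 1, 3, 4, 5, 6, 7}
AG (b -> (EX ~a)): greatest fixpoint, start Z0 = {0, 1, 3, 4, 5, 6, 7}, keep only states in Sat with every successor in Z. Z1 = {0, 1, 3, 5, 6, 7}; Z2 = {0, 1, 5, 6, 7}; Z3 = {0, 1, 5, 7}; fixed.
Sat(AG (b -> (EX ~a))) = {0, 1, 5, 7}
|Sat(AG (b -> (EX ~a)))| = |{0, 1, 5, 7}| = 4.

4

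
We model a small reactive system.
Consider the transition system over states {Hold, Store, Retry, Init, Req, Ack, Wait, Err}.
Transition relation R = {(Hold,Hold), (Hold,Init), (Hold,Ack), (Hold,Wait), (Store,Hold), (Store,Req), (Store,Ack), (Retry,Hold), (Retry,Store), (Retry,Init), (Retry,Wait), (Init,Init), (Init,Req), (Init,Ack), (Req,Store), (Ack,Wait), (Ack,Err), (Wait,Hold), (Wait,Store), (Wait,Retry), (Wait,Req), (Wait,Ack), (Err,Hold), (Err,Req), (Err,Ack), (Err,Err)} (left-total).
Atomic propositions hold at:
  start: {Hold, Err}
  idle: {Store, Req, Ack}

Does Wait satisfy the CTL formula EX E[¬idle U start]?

Yes

Sat(¬idle) = {Hold, Retry, Init, Wait, Err}
E[¬idle U start]: least fixpoint, start Z0 = Sat(start) = {Hold, Err}, add states in Sat(¬idle) with some successor in Z. Z1 = {Hold, Retry, Wait, Err}; fixed.
Sat(E[¬idle U start]) = {Hold, Retry, Wait, Err}
Sat(EX E[¬idle U start]) = {s : some successor in {Hold, Retry, Wait, Err}} = {Hold, Store, Retry, Ack, Wait, Err}
Wait ∈ Sat(EX E[¬idle U start]) = {Hold, Store, Retry, Ack, Wait, Err}, so the formula holds at Wait.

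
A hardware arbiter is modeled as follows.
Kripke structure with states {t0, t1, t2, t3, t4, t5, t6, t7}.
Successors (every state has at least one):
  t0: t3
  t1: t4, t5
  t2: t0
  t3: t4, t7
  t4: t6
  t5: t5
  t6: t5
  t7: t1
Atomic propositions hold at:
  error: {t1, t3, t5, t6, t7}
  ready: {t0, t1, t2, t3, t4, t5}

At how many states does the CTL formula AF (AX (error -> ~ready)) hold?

4

Sat(~ready) = {t6, t7}
Sat(error -> ~ready) = {t0, t2, t4, t6, t7}
Sat(AX (error -> ~ready)) = {s : every successor in {t0, t2, t4, t6, t7}} = {t2, t3, t4}
AF (AX (error -> ~ready)): least fixpoint, start Z0 = {t2, t3, t4}, add states with every successor in Z. Z1 = {t0, t2, t3, t4}; fixed.
Sat(AF (AX (error -> ~ready))) = {t0, t2, t3, t4}
|Sat(AF (AX (error -> ~ready)))| = |{t0, t2, t3, t4}| = 4.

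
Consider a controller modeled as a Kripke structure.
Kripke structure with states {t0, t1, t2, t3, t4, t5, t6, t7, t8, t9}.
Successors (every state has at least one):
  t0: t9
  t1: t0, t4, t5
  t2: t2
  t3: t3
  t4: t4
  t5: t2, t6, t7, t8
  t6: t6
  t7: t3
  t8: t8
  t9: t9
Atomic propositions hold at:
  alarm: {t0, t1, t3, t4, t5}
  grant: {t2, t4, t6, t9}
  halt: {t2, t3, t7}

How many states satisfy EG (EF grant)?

7

EF grant: least fixpoint, start Z0 = {t2, t4, t6, t9}, add states with some successor in Z. Z1 = {t0, t1, t2, t4, t5, t6, t9}; fixed.
Sat(EF grant) = {t0, t1, t2, t4, t5, t6, t9}
EG (EF grant): greatest fixpoint, start Z0 = {t0, t1, t2, t4, t5, t6, t9}, keep only states in Sat with some successor in Z. Already a fixed point.
Sat(EG (EF grant)) = {t0, t1, t2, t4, t5, t6, t9}
|Sat(EG (EF grant))| = |{t0, t1, t2, t4, t5, t6, t9}| = 7.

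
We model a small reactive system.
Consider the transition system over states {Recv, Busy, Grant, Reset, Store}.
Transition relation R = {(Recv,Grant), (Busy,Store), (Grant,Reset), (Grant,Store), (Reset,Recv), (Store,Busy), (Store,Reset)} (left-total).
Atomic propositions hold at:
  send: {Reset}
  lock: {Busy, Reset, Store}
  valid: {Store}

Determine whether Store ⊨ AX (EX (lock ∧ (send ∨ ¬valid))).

No

Sat(¬valid) = {Recv, Busy, Grant, Reset}
Sat(send ∨ ¬valid) = {Recv, Busy, Grant, Reset}
Sat(lock ∧ (send ∨ ¬valid)) = {Busy, Reset}
Sat(EX (lock ∧ (send ∨ ¬valid))) = {s : some successor in {Busy, Reset}} = {Grant, Store}
Sat(AX (EX (lock ∧ (send ∨ ¬valid)))) = {s : every successor in {Grant, Store}} = {Recv, Busy}
Store ∉ Sat(AX (EX (lock ∧ (send ∨ ¬valid)))) = {Recv, Busy}, so the formula does not hold at Store.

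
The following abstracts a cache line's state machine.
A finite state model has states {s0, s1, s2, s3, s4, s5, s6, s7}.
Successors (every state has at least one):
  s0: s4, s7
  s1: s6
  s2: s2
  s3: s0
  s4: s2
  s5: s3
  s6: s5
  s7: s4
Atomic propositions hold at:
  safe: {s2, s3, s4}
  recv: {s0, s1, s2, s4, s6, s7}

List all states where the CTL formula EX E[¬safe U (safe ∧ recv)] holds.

Sat(¬safe) = {s0, s1, s5, s6, s7}
Sat(safe ∧ recv) = {s2, s4}
E[¬safe U (safe ∧ recv)]: least fixpoint, start Z0 = Sat((safe ∧ recv)) = {s2, s4}, add states in Sat(¬safe) with some successor in Z. Z1 = {s0, s2, s4, s7}; fixed.
Sat(E[¬safe U (safe ∧ recv)]) = {s0, s2, s4, s7}
Sat(EX E[¬safe U (safe ∧ recv)]) = {s : some successor in {s0, s2, s4, s7}} = {s0, s2, s3, s4, s7}

{s0, s2, s3, s4, s7}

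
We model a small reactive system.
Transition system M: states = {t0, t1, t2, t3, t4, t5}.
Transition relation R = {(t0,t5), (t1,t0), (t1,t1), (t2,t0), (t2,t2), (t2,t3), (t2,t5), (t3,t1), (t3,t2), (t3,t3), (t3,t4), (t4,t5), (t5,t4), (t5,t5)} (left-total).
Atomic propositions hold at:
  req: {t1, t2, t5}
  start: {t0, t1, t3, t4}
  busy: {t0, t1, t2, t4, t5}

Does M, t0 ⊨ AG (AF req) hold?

AF req: least fixpoint, start Z0 = {t1, t2, t5}, add states with every successor in Z. Z1 = {t0, t1, t2, t4, t5}; fixed.
Sat(AF req) = {t0, t1, t2, t4, t5}
AG (AF req): greatest fixpoint, start Z0 = {t0, t1, t2, t4, t5}, keep only states in Sat with every successor in Z. Z1 = {t0, t1, t4, t5}; fixed.
Sat(AG (AF req)) = {t0, t1, t4, t5}
t0 ∈ Sat(AG (AF req)) = {t0, t1, t4, t5}, so the formula holds at t0.

Yes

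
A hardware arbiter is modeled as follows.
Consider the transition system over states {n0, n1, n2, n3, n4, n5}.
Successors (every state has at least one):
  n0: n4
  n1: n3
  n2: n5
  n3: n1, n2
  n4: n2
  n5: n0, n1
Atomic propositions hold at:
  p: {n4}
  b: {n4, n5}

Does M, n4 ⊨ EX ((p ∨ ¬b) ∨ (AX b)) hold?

Yes

Sat(¬b) = {n0, n1, n2, n3}
Sat(p ∨ ¬b) = {n0, n1, n2, n3, n4}
Sat(AX b) = {s : every successor in {n4, n5}} = {n0, n2}
Sat((p ∨ ¬b) ∨ (AX b)) = {n0, n1, n2, n3, n4}
Sat(EX ((p ∨ ¬b) ∨ (AX b))) = {s : some successor in {n0, n1, n2, n3, n4}} = {n0, n1, n3, n4, n5}
n4 ∈ Sat(EX ((p ∨ ¬b) ∨ (AX b))) = {n0, n1, n3, n4, n5}, so the formula holds at n4.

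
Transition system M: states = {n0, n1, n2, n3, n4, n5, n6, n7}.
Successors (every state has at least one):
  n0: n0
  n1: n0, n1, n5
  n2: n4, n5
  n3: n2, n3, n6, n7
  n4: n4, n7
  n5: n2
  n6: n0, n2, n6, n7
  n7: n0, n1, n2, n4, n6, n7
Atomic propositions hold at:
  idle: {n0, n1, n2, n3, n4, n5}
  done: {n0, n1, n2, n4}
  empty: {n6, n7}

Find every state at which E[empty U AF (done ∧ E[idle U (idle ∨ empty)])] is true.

{n0, n1, n2, n4, n5, n6, n7}

Sat(idle ∨ empty) = {n0, n1, n2, n3, n4, n5, n6, n7}
E[idle U (idle ∨ empty)]: least fixpoint, start Z0 = Sat((idle ∨ empty)) = {n0, n1, n2, n3, n4, n5, n6, n7}, add states in Sat(idle) with some successor in Z. Already a fixed point.
Sat(E[idle U (idle ∨ empty)]) = {n0, n1, n2, n3, n4, n5, n6, n7}
Sat(done ∧ E[idle U (idle ∨ empty)]) = {n0, n1, n2, n4}
AF (done ∧ E[idle U (idle ∨ empty)]): least fixpoint, start Z0 = {n0, n1, n2, n4}, add states with every successor in Z. Z1 = {n0, n1, n2, n4, n5}; fixed.
Sat(AF (done ∧ E[idle U (idle ∨ empty)])) = {n0, n1, n2, n4, n5}
E[empty U AF (done ∧ E[idle U (idle ∨ empty)])]: least fixpoint, start Z0 = Sat(AF (done ∧ E[idle U (idle ∨ empty)])) = {n0, n1, n2, n4, n5}, add states in Sat(empty) with some successor in Z. Z1 = {n0, n1, n2, n4, n5, n6, n7}; fixed.
Sat(E[empty U AF (done ∧ E[idle U (idle ∨ empty)])]) = {n0, n1, n2, n4, n5, n6, n7}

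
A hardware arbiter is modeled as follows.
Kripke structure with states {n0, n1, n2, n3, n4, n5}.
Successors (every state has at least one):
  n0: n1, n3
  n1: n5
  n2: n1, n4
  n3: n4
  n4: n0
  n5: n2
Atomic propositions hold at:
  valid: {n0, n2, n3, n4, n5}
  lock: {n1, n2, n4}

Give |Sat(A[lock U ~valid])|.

1

Sat(~valid) = {n1}
A[lock U ~valid]: least fixpoint, start Z0 = Sat(~valid) = {n1}, add states in Sat(lock) with every successor in Z. Already a fixed point.
Sat(A[lock U ~valid]) = {n1}
|Sat(A[lock U ~valid])| = |{n1}| = 1.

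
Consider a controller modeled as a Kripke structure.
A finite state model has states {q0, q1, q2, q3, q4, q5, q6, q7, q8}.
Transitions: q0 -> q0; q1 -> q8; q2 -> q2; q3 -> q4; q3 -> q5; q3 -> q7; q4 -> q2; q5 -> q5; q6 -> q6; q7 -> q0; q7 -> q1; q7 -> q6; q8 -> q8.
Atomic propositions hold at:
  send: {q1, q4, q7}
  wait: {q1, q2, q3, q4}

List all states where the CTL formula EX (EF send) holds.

{q3, q7}

EF send: least fixpoint, start Z0 = {q1, q4, q7}, add states with some successor in Z. Z1 = {q1, q3, q4, q7}; fixed.
Sat(EF send) = {q1, q3, q4, q7}
Sat(EX (EF send)) = {s : some successor in {q1, q3, q4, q7}} = {q3, q7}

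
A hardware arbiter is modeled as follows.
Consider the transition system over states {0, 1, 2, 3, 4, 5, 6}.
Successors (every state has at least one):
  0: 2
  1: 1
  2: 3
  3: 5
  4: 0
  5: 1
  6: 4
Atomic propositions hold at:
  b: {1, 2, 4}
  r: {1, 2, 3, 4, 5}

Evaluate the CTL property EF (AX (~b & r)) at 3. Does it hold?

Sat(~b) = {0, 3, 5, 6}
Sat(~b & r) = {3, 5}
Sat(AX (~b & r)) = {s : every successor in {3, 5}} = {2, 3}
EF (AX (~b & r)): least fixpoint, start Z0 = {2, 3}, add states with some successor in Z. Z1 = {0, 2, 3}; Z2 = {0, 2, 3, 4}; Z3 = {0, 2, 3, 4, 6}; fixed.
Sat(EF (AX (~b & r))) = {0, 2, 3, 4, 6}
3 ∈ Sat(EF (AX (~b & r))) = {0, 2, 3, 4, 6}, so the formula holds at 3.

Yes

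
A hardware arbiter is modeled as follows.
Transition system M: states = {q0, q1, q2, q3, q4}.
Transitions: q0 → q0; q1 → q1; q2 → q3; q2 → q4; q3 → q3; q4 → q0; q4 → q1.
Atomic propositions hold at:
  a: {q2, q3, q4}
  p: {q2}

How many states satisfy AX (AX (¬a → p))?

1

Sat(¬a) = {q0, q1}
Sat(¬a → p) = {q2, q3, q4}
Sat(AX (¬a → p)) = {s : every successor in {q2, q3, q4}} = {q2, q3}
Sat(AX (AX (¬a → p))) = {s : every successor in {q2, q3}} = {q3}
|Sat(AX (AX (¬a → p)))| = |{q3}| = 1.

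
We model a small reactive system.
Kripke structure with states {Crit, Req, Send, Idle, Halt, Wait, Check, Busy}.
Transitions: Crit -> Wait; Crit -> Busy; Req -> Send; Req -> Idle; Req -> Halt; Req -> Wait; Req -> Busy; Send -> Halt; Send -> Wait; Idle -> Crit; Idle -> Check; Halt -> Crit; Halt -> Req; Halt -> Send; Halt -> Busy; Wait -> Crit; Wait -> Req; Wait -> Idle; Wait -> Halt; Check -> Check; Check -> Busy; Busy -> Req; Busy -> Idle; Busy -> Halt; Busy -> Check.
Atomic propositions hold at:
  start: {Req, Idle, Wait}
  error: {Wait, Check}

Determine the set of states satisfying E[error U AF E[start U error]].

E[start U error]: least fixpoint, start Z0 = Sat(error) = {Wait, Check}, add states in Sat(start) with some successor in Z. Z1 = {Req, Idle, Wait, Check}; fixed.
Sat(E[start U error]) = {Req, Idle, Wait, Check}
AF E[start U error]: least fixpoint, start Z0 = {Req, Idle, Wait, Check}, add states with every successor in Z. Already a fixed point.
Sat(AF E[start U error]) = {Req, Idle, Wait, Check}
E[error U AF E[start U error]]: least fixpoint, start Z0 = Sat(AF E[start U error]) = {Req, Idle, Wait, Check}, add states in Sat(error) with some successor in Z. Already a fixed point.
Sat(E[error U AF E[start U error]]) = {Req, Idle, Wait, Check}

{Req, Idle, Wait, Check}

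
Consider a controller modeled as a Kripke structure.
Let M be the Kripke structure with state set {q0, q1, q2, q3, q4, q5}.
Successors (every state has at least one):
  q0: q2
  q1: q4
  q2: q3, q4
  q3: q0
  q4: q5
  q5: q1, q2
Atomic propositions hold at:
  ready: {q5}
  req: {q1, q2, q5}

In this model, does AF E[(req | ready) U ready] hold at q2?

Sat(req | ready) = {q1, q2, q5}
E[(req | ready) U ready]: least fixpoint, start Z0 = Sat(ready) = {q5}, add states in Sat(req | ready) with some successor in Z. Already a fixed point.
Sat(E[(req | ready) U ready]) = {q5}
AF E[(req | ready) U ready]: least fixpoint, start Z0 = {q5}, add states with every successor in Z. Z1 = {q4, q5}; Z2 = {q1, q4, q5}; fixed.
Sat(AF E[(req | ready) U ready]) = {q1, q4, q5}
q2 ∉ Sat(AF E[(req | ready) U ready]) = {q1, q4, q5}, so the formula does not hold at q2.

No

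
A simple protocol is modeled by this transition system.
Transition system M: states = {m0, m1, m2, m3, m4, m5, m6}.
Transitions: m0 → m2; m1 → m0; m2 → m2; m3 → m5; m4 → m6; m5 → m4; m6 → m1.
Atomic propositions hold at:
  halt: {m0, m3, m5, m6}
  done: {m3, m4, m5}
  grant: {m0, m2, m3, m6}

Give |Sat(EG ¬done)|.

Sat(¬done) = {m0, m1, m2, m6}
EG ¬done: greatest fixpoint, start Z0 = {m0, m1, m2, m6}, keep only states in Sat with some successor in Z. Already a fixed point.
Sat(EG ¬done) = {m0, m1, m2, m6}
|Sat(EG ¬done)| = |{m0, m1, m2, m6}| = 4.

4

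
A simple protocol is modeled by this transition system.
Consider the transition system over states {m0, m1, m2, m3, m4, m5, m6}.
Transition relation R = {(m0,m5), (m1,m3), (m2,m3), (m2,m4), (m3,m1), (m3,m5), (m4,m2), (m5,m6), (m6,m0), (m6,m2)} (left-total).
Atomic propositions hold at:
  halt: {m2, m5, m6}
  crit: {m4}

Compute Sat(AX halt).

{m0, m4, m5}

Sat(AX halt) = {s : every successor in {m2, m5, m6}} = {m0, m4, m5}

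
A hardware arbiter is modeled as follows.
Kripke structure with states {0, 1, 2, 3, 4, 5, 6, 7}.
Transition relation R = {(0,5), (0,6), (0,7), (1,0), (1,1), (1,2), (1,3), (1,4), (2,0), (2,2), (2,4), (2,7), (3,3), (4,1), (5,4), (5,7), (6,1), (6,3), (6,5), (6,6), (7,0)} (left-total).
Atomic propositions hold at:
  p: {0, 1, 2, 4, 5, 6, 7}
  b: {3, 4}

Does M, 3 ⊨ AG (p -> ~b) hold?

Sat(~b) = {0, 1, 2, 5, 6, 7}
Sat(p -> ~b) = {0, 1, 2, 3, 5, 6, 7}
AG (p -> ~b): greatest fixpoint, start Z0 = {0, 1, 2, 3, 5, 6, 7}, keep only states in Sat with every successor in Z. Z1 = {0, 3, 6, 7}; Z2 = {3, 7}; Z3 = {3}; fixed.
Sat(AG (p -> ~b)) = {3}
3 ∈ Sat(AG (p -> ~b)) = {3}, so the formula holds at 3.

Yes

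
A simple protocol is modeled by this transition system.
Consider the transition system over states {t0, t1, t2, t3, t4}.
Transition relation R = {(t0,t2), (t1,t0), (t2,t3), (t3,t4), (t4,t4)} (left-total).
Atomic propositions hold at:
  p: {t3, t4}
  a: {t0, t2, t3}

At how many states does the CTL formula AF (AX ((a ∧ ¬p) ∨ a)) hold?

3

Sat(¬p) = {t0, t1, t2}
Sat(a ∧ ¬p) = {t0, t2}
Sat((a ∧ ¬p) ∨ a) = {t0, t2, t3}
Sat(AX ((a ∧ ¬p) ∨ a)) = {s : every successor in {t0, t2, t3}} = {t0, t1, t2}
AF (AX ((a ∧ ¬p) ∨ a)): least fixpoint, start Z0 = {t0, t1, t2}, add states with every successor in Z. Already a fixed point.
Sat(AF (AX ((a ∧ ¬p) ∨ a))) = {t0, t1, t2}
|Sat(AF (AX ((a ∧ ¬p) ∨ a)))| = |{t0, t1, t2}| = 3.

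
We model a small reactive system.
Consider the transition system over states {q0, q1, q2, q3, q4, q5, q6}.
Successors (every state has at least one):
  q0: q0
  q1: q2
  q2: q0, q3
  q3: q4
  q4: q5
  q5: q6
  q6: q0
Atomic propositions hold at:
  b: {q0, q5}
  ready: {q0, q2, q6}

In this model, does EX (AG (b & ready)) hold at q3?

Sat(b & ready) = {q0}
AG (b & ready): greatest fixpoint, start Z0 = {q0}, keep only states in Sat with every successor in Z. Already a fixed point.
Sat(AG (b & ready)) = {q0}
Sat(EX (AG (b & ready))) = {s : some successor in {q0}} = {q0, q2, q6}
q3 ∉ Sat(EX (AG (b & ready))) = {q0, q2, q6}, so the formula does not hold at q3.

No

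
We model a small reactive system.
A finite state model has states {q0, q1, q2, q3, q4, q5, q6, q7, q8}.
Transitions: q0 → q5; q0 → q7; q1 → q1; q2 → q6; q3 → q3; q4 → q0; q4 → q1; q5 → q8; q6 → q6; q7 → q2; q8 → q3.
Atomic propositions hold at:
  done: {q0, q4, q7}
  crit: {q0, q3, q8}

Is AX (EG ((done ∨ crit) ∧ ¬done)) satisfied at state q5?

Sat(done ∨ crit) = {q0, q3, q4, q7, q8}
Sat(¬done) = {q1, q2, q3, q5, q6, q8}
Sat((done ∨ crit) ∧ ¬done) = {q3, q8}
EG ((done ∨ crit) ∧ ¬done): greatest fixpoint, start Z0 = {q3, q8}, keep only states in Sat with some successor in Z. Already a fixed point.
Sat(EG ((done ∨ crit) ∧ ¬done)) = {q3, q8}
Sat(AX (EG ((done ∨ crit) ∧ ¬done))) = {s : every successor in {q3, q8}} = {q3, q5, q8}
q5 ∈ Sat(AX (EG ((done ∨ crit) ∧ ¬done))) = {q3, q5, q8}, so the formula holds at q5.

Yes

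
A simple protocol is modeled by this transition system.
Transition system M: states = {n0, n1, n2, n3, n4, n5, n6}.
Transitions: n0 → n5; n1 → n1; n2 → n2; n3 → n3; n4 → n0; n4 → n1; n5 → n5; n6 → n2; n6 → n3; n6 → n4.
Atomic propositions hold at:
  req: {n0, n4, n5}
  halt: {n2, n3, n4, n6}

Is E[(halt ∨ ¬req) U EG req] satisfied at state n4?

Yes

Sat(¬req) = {n1, n2, n3, n6}
Sat(halt ∨ ¬req) = {n1, n2, n3, n4, n6}
EG req: greatest fixpoint, start Z0 = {n0, n4, n5}, keep only states in Sat with some successor in Z. Already a fixed point.
Sat(EG req) = {n0, n4, n5}
E[(halt ∨ ¬req) U EG req]: least fixpoint, start Z0 = Sat(EG req) = {n0, n4, n5}, add states in Sat(halt ∨ ¬req) with some successor in Z. Z1 = {n0, n4, n5, n6}; fixed.
Sat(E[(halt ∨ ¬req) U EG req]) = {n0, n4, n5, n6}
n4 ∈ Sat(E[(halt ∨ ¬req) U EG req]) = {n0, n4, n5, n6}, so the formula holds at n4.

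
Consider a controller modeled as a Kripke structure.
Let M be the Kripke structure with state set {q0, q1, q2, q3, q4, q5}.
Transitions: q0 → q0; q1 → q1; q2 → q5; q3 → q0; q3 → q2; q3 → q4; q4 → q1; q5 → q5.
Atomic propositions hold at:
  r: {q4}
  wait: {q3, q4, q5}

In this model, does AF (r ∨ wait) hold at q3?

Sat(r ∨ wait) = {q3, q4, q5}
AF (r ∨ wait): least fixpoint, start Z0 = {q3, q4, q5}, add states with every successor in Z. Z1 = {q2, q3, q4, q5}; fixed.
Sat(AF (r ∨ wait)) = {q2, q3, q4, q5}
q3 ∈ Sat(AF (r ∨ wait)) = {q2, q3, q4, q5}, so the formula holds at q3.

Yes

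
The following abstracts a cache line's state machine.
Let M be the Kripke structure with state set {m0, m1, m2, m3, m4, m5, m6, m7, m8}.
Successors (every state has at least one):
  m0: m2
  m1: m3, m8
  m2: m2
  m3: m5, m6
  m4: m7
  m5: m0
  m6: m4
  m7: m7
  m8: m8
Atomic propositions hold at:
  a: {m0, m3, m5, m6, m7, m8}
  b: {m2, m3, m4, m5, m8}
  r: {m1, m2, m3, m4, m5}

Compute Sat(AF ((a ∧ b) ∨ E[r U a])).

{m0, m1, m3, m4, m5, m6, m7, m8}

Sat(a ∧ b) = {m3, m5, m8}
E[r U a]: least fixpoint, start Z0 = Sat(a) = {m0, m3, m5, m6, m7, m8}, add states in Sat(r) with some successor in Z. Z1 = {m0, m1, m3, m4, m5, m6, m7, m8}; fixed.
Sat(E[r U a]) = {m0, m1, m3, m4, m5, m6, m7, m8}
Sat((a ∧ b) ∨ E[r U a]) = {m0, m1, m3, m4, m5, m6, m7, m8}
AF ((a ∧ b) ∨ E[r U a]): least fixpoint, start Z0 = {m0, m1, m3, m4, m5, m6, m7, m8}, add states with every successor in Z. Already a fixed point.
Sat(AF ((a ∧ b) ∨ E[r U a])) = {m0, m1, m3, m4, m5, m6, m7, m8}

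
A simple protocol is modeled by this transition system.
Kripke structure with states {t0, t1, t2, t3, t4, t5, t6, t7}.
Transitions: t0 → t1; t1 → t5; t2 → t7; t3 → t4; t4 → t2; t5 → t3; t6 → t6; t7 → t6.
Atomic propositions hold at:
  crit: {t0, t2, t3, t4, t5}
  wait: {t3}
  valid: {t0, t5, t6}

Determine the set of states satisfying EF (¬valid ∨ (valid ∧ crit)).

{t0, t1, t2, t3, t4, t5, t7}

Sat(¬valid) = {t1, t2, t3, t4, t7}
Sat(valid ∧ crit) = {t0, t5}
Sat(¬valid ∨ (valid ∧ crit)) = {t0, t1, t2, t3, t4, t5, t7}
EF (¬valid ∨ (valid ∧ crit)): least fixpoint, start Z0 = {t0, t1, t2, t3, t4, t5, t7}, add states with some successor in Z. Already a fixed point.
Sat(EF (¬valid ∨ (valid ∧ crit))) = {t0, t1, t2, t3, t4, t5, t7}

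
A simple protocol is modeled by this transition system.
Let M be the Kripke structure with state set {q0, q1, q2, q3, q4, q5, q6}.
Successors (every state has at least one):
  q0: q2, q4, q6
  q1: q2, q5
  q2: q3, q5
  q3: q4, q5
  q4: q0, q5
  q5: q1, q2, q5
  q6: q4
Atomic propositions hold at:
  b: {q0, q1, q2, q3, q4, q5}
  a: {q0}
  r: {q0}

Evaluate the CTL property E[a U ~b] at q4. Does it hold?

No

Sat(~b) = {q6}
E[a U ~b]: least fixpoint, start Z0 = Sat(~b) = {q6}, add states in Sat(a) with some successor in Z. Z1 = {q0, q6}; fixed.
Sat(E[a U ~b]) = {q0, q6}
q4 ∉ Sat(E[a U ~b]) = {q0, q6}, so the formula does not hold at q4.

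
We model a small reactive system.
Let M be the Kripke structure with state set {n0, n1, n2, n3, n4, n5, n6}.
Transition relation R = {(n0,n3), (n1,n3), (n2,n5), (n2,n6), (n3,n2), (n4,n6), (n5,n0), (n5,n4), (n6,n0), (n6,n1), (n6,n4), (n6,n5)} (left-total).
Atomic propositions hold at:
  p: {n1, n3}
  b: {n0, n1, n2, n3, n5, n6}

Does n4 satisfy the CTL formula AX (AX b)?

No

Sat(AX b) = {s : every successor in {n0, n1, n2, n3, n5, n6}} = {n0, n1, n2, n3, n4}
Sat(AX (AX b)) = {s : every successor in {n0, n1, n2, n3, n4}} = {n0, n1, n3, n5}
n4 ∉ Sat(AX (AX b)) = {n0, n1, n3, n5}, so the formula does not hold at n4.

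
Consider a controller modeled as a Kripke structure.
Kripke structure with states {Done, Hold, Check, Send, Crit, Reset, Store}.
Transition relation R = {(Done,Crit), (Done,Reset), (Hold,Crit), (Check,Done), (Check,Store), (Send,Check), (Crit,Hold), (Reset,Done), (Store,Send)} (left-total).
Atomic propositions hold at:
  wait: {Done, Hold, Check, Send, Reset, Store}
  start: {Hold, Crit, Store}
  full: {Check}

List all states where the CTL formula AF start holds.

{Hold, Crit, Store}

AF start: least fixpoint, start Z0 = {Hold, Crit, Store}, add states with every successor in Z. Already a fixed point.
Sat(AF start) = {Hold, Crit, Store}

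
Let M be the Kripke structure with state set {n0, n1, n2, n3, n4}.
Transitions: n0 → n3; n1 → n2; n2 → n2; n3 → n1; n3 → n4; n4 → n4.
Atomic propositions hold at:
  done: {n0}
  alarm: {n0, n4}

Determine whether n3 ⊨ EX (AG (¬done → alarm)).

Yes

Sat(¬done) = {n1, n2, n3, n4}
Sat(¬done → alarm) = {n0, n4}
AG (¬done → alarm): greatest fixpoint, start Z0 = {n0, n4}, keep only states in Sat with every successor in Z. Z1 = {n4}; fixed.
Sat(AG (¬done → alarm)) = {n4}
Sat(EX (AG (¬done → alarm))) = {s : some successor in {n4}} = {n3, n4}
n3 ∈ Sat(EX (AG (¬done → alarm))) = {n3, n4}, so the formula holds at n3.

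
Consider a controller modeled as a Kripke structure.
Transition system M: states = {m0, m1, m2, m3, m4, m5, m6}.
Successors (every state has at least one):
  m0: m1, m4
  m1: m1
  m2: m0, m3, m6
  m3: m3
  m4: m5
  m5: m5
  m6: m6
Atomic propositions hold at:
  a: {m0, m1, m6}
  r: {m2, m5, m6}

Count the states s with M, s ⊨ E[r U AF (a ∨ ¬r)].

6

Sat(¬r) = {m0, m1, m3, m4}
Sat(a ∨ ¬r) = {m0, m1, m3, m4, m6}
AF (a ∨ ¬r): least fixpoint, start Z0 = {m0, m1, m3, m4, m6}, add states with every successor in Z. Z1 = {m0, m1, m2, m3, m4, m6}; fixed.
Sat(AF (a ∨ ¬r)) = {m0, m1, m2, m3, m4, m6}
E[r U AF (a ∨ ¬r)]: least fixpoint, start Z0 = Sat(AF (a ∨ ¬r)) = {m0, m1, m2, m3, m4, m6}, add states in Sat(r) with some successor in Z. Already a fixed point.
Sat(E[r U AF (a ∨ ¬r)]) = {m0, m1, m2, m3, m4, m6}
|Sat(E[r U AF (a ∨ ¬r)])| = |{m0, m1, m2, m3, m4, m6}| = 6.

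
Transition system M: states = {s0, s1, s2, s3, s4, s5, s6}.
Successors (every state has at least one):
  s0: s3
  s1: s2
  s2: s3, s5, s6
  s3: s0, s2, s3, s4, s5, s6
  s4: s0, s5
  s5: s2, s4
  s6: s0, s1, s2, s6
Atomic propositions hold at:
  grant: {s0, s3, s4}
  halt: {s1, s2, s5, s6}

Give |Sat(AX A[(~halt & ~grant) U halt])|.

1

Sat(~halt) = {s0, s3, s4}
Sat(~grant) = {s1, s2, s5, s6}
Sat(~halt & ~grant) = ∅
A[(~halt & ~grant) U halt]: least fixpoint, start Z0 = Sat(halt) = {s1, s2, s5, s6}, add states in Sat(~halt & ~grant) with every successor in Z. Already a fixed point.
Sat(A[(~halt & ~grant) U halt]) = {s1, s2, s5, s6}
Sat(AX A[(~halt & ~grant) U halt]) = {s : every successor in {s1, s2, s5, s6}} = {s1}
|Sat(AX A[(~halt & ~grant) U halt])| = |{s1}| = 1.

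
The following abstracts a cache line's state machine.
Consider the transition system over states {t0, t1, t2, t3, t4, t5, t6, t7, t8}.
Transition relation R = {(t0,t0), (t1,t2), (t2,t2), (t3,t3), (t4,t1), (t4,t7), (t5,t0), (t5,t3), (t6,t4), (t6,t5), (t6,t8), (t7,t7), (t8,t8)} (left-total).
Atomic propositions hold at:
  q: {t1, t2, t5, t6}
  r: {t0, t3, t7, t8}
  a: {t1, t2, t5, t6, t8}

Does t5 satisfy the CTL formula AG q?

AG q: greatest fixpoint, start Z0 = {t1, t2, t5, t6}, keep only states in Sat with every successor in Z. Z1 = {t1, t2}; fixed.
Sat(AG q) = {t1, t2}
t5 ∉ Sat(AG q) = {t1, t2}, so the formula does not hold at t5.

No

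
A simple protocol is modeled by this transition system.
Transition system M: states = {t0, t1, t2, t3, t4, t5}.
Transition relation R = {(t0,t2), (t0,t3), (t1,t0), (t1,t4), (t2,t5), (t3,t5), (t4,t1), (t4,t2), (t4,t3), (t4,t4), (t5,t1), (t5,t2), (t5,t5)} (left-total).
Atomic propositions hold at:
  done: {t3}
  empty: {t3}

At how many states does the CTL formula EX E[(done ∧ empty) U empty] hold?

2

Sat(done ∧ empty) = {t3}
E[(done ∧ empty) U empty]: least fixpoint, start Z0 = Sat(empty) = {t3}, add states in Sat(done ∧ empty) with some successor in Z. Already a fixed point.
Sat(E[(done ∧ empty) U empty]) = {t3}
Sat(EX E[(done ∧ empty) U empty]) = {s : some successor in {t3}} = {t0, t4}
|Sat(EX E[(done ∧ empty) U empty])| = |{t0, t4}| = 2.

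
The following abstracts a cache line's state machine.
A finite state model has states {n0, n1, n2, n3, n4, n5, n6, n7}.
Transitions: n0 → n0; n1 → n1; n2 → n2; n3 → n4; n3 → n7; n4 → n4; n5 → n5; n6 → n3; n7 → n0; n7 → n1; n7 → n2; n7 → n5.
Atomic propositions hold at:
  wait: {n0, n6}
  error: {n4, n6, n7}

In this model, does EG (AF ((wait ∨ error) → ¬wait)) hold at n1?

Sat(wait ∨ error) = {n0, n4, n6, n7}
Sat(¬wait) = {n1, n2, n3, n4, n5, n7}
Sat((wait ∨ error) → ¬wait) = {n1, n2, n3, n4, n5, n7}
AF ((wait ∨ error) → ¬wait): least fixpoint, start Z0 = {n1, n2, n3, n4, n5, n7}, add states with every successor in Z. Z1 = {n1, n2, n3, n4, n5, n6, n7}; fixed.
Sat(AF ((wait ∨ error) → ¬wait)) = {n1, n2, n3, n4, n5, n6, n7}
EG (AF ((wait ∨ error) → ¬wait)): greatest fixpoint, start Z0 = {n1, n2, n3, n4, n5, n6, n7}, keep only states in Sat with some successor in Z. Already a fixed point.
Sat(EG (AF ((wait ∨ error) → ¬wait))) = {n1, n2, n3, n4, n5, n6, n7}
n1 ∈ Sat(EG (AF ((wait ∨ error) → ¬wait))) = {n1, n2, n3, n4, n5, n6, n7}, so the formula holds at n1.

Yes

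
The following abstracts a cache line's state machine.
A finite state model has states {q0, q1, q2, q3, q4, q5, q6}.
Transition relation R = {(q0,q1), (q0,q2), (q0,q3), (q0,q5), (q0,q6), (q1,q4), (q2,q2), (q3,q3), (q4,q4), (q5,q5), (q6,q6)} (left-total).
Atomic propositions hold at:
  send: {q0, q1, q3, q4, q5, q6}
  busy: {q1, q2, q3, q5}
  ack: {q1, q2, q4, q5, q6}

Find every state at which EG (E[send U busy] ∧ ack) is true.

{q2, q5}

E[send U busy]: least fixpoint, start Z0 = Sat(busy) = {q1, q2, q3, q5}, add states in Sat(send) with some successor in Z. Z1 = {q0, q1, q2, q3, q5}; fixed.
Sat(E[send U busy]) = {q0, q1, q2, q3, q5}
Sat(E[send U busy] ∧ ack) = {q1, q2, q5}
EG (E[send U busy] ∧ ack): greatest fixpoint, start Z0 = {q1, q2, q5}, keep only states in Sat with some successor in Z. Z1 = {q2, q5}; fixed.
Sat(EG (E[send U busy] ∧ ack)) = {q2, q5}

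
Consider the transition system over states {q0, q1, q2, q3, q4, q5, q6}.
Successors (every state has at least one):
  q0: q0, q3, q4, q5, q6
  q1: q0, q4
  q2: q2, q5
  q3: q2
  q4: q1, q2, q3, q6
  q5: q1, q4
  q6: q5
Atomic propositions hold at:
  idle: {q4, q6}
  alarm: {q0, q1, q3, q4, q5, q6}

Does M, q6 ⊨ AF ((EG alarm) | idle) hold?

EG alarm: greatest fixpoint, start Z0 = {q0, q1, q3, q4, q5, q6}, keep only states in Sat with some successor in Z. Z1 = {q0, q1, q4, q5, q6}; fixed.
Sat(EG alarm) = {q0, q1, q4, q5, q6}
Sat((EG alarm) | idle) = {q0, q1, q4, q5, q6}
AF ((EG alarm) | idle): least fixpoint, start Z0 = {q0, q1, q4, q5, q6}, add states with every successor in Z. Already a fixed point.
Sat(AF ((EG alarm) | idle)) = {q0, q1, q4, q5, q6}
q6 ∈ Sat(AF ((EG alarm) | idle)) = {q0, q1, q4, q5, q6}, so the formula holds at q6.

Yes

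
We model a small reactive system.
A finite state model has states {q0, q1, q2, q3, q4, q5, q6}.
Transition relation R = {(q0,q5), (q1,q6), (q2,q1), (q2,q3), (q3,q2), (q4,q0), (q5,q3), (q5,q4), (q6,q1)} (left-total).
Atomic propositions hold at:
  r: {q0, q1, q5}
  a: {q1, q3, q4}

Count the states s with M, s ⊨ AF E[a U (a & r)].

Sat(a & r) = {q1}
E[a U (a & r)]: least fixpoint, start Z0 = Sat((a & r)) = {q1}, add states in Sat(a) with some successor in Z. Already a fixed point.
Sat(E[a U (a & r)]) = {q1}
AF E[a U (a & r)]: least fixpoint, start Z0 = {q1}, add states with every successor in Z. Z1 = {q1, q6}; fixed.
Sat(AF E[a U (a & r)]) = {q1, q6}
|Sat(AF E[a U (a & r)])| = |{q1, q6}| = 2.

2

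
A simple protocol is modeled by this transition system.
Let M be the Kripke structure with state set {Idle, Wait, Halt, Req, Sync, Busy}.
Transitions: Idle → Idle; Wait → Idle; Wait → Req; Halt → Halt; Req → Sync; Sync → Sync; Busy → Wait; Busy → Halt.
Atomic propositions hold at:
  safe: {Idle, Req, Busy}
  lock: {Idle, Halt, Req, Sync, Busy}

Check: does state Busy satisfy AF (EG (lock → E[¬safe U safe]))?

Yes

Sat(¬safe) = {Wait, Halt, Sync}
E[¬safe U safe]: least fixpoint, start Z0 = Sat(safe) = {Idle, Req, Busy}, add states in Sat(¬safe) with some successor in Z. Z1 = {Idle, Wait, Req, Busy}; fixed.
Sat(E[¬safe U safe]) = {Idle, Wait, Req, Busy}
Sat(lock → E[¬safe U safe]) = {Idle, Wait, Req, Busy}
EG (lock → E[¬safe U safe]): greatest fixpoint, start Z0 = {Idle, Wait, Req, Busy}, keep only states in Sat with some successor in Z. Z1 = {Idle, Wait, Busy}; fixed.
Sat(EG (lock → E[¬safe U safe])) = {Idle, Wait, Busy}
AF (EG (lock → E[¬safe U safe])): least fixpoint, start Z0 = {Idle, Wait, Busy}, add states with every successor in Z. Already a fixed point.
Sat(AF (EG (lock → E[¬safe U safe]))) = {Idle, Wait, Busy}
Busy ∈ Sat(AF (EG (lock → E[¬safe U safe]))) = {Idle, Wait, Busy}, so the formula holds at Busy.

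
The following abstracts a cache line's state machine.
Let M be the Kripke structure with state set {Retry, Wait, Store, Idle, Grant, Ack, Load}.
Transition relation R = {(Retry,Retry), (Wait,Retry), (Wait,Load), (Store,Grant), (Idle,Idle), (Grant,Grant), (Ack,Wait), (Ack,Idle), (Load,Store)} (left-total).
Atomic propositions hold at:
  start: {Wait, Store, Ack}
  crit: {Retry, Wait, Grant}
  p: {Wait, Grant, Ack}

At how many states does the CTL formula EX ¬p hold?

Sat(¬p) = {Retry, Store, Idle, Load}
Sat(EX ¬p) = {s : some successor in {Retry, Store, Idle, Load}} = {Retry, Wait, Idle, Ack, Load}
|Sat(EX ¬p)| = |{Retry, Wait, Idle, Ack, Load}| = 5.

5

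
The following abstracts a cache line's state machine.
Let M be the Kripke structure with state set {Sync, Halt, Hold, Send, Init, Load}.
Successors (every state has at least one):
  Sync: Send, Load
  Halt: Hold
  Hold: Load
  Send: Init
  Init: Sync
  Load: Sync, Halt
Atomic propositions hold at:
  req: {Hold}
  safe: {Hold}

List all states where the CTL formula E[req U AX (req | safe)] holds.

{Halt}

Sat(req | safe) = {Hold}
Sat(AX (req | safe)) = {s : every successor in {Hold}} = {Halt}
E[req U AX (req | safe)]: least fixpoint, start Z0 = Sat(AX (req | safe)) = {Halt}, add states in Sat(req) with some successor in Z. Already a fixed point.
Sat(E[req U AX (req | safe)]) = {Halt}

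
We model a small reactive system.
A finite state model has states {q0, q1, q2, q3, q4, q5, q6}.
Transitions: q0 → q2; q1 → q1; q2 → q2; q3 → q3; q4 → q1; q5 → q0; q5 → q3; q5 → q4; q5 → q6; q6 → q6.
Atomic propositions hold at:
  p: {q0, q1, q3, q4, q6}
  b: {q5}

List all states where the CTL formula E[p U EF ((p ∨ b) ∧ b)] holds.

Sat(p ∨ b) = {q0, q1, q3, q4, q5, q6}
Sat((p ∨ b) ∧ b) = {q5}
EF ((p ∨ b) ∧ b): least fixpoint, start Z0 = {q5}, add states with some successor in Z. Already a fixed point.
Sat(EF ((p ∨ b) ∧ b)) = {q5}
E[p U EF ((p ∨ b) ∧ b)]: least fixpoint, start Z0 = Sat(EF ((p ∨ b) ∧ b)) = {q5}, add states in Sat(p) with some successor in Z. Already a fixed point.
Sat(E[p U EF ((p ∨ b) ∧ b)]) = {q5}

{q5}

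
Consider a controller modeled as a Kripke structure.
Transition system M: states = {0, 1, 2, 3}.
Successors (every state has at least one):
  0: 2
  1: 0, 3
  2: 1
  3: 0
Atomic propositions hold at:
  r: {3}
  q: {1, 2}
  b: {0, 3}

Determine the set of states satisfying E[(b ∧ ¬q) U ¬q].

Sat(¬q) = {0, 3}
Sat(b ∧ ¬q) = {0, 3}
E[(b ∧ ¬q) U ¬q]: least fixpoint, start Z0 = Sat(¬q) = {0, 3}, add states in Sat(b ∧ ¬q) with some successor in Z. Already a fixed point.
Sat(E[(b ∧ ¬q) U ¬q]) = {0, 3}

{0, 3}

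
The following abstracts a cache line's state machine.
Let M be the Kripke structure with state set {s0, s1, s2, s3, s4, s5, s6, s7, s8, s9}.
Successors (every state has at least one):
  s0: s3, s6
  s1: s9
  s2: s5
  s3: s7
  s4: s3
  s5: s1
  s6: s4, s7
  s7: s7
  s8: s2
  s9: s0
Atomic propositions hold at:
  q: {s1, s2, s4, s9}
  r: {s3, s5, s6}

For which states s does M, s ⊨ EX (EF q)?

{s0, s1, s2, s5, s6, s8, s9}

EF q: least fixpoint, start Z0 = {s1, s2, s4, s9}, add states with some successor in Z. Z1 = {s1, s2, s4, s5, s6, s8, s9}; Z2 = {s0, s1, s2, s4, s5, s6, s8, s9}; fixed.
Sat(EF q) = {s0, s1, s2, s4, s5, s6, s8, s9}
Sat(EX (EF q)) = {s : some successor in {s0, s1, s2, s4, s5, s6, s8, s9}} = {s0, s1, s2, s5, s6, s8, s9}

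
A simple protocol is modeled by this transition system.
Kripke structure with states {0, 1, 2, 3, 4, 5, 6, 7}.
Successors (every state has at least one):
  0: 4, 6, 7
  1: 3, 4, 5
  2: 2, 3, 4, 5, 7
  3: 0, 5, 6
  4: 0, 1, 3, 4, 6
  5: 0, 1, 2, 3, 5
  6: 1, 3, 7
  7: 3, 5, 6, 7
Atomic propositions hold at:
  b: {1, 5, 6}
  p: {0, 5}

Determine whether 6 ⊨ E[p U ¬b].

No

Sat(¬b) = {0, 2, 3, 4, 7}
E[p U ¬b]: least fixpoint, start Z0 = Sat(¬b) = {0, 2, 3, 4, 7}, add states in Sat(p) with some successor in Z. Z1 = {0, 2, 3, 4, 5, 7}; fixed.
Sat(E[p U ¬b]) = {0, 2, 3, 4, 5, 7}
6 ∉ Sat(E[p U ¬b]) = {0, 2, 3, 4, 5, 7}, so the formula does not hold at 6.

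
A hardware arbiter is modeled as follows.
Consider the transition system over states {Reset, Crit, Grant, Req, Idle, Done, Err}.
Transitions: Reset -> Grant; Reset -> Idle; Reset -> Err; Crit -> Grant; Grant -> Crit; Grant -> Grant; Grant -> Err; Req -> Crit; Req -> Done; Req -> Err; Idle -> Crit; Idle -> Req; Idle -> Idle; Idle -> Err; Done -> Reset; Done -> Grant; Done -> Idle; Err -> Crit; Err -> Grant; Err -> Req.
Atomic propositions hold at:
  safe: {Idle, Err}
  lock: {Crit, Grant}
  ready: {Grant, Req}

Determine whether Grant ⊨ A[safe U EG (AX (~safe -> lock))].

Sat(~safe) = {Reset, Crit, Grant, Req, Done}
Sat(~safe -> lock) = {Crit, Grant, Idle, Err}
Sat(AX (~safe -> lock)) = {s : every successor in {Crit, Grant, Idle, Err}} = {Reset, Crit, Grant}
EG (AX (~safe -> lock)): greatest fixpoint, start Z0 = {Reset, Crit, Grant}, keep only states in Sat with some successor in Z. Already a fixed point.
Sat(EG (AX (~safe -> lock))) = {Reset, Crit, Grant}
A[safe U EG (AX (~safe -> lock))]: least fixpoint, start Z0 = Sat(EG (AX (~safe -> lock))) = {Reset, Crit, Grant}, add states in Sat(safe) with every successor in Z. Already a fixed point.
Sat(A[safe U EG (AX (~safe -> lock))]) = {Reset, Crit, Grant}
Grant ∈ Sat(A[safe U EG (AX (~safe -> lock))]) = {Reset, Crit, Grant}, so the formula holds at Grant.

Yes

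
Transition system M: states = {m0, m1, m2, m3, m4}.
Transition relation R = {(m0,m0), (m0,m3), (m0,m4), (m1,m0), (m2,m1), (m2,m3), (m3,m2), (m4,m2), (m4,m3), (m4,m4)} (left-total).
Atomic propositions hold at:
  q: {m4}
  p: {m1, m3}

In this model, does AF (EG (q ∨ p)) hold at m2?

Sat(q ∨ p) = {m1, m3, m4}
EG (q ∨ p): greatest fixpoint, start Z0 = {m1, m3, m4}, keep only states in Sat with some successor in Z. Z1 = {m4}; fixed.
Sat(EG (q ∨ p)) = {m4}
AF (EG (q ∨ p)): least fixpoint, start Z0 = {m4}, add states with every successor in Z. Already a fixed point.
Sat(AF (EG (q ∨ p))) = {m4}
m2 ∉ Sat(AF (EG (q ∨ p))) = {m4}, so the formula does not hold at m2.

No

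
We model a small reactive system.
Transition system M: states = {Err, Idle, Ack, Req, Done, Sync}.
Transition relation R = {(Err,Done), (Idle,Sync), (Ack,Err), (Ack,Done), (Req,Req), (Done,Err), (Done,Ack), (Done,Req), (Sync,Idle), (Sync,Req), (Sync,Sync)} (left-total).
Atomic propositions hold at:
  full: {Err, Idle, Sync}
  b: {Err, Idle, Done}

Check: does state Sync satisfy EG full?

EG full: greatest fixpoint, start Z0 = {Err, Idle, Sync}, keep only states in Sat with some successor in Z. Z1 = {Idle, Sync}; fixed.
Sat(EG full) = {Idle, Sync}
Sync ∈ Sat(EG full) = {Idle, Sync}, so the formula holds at Sync.

Yes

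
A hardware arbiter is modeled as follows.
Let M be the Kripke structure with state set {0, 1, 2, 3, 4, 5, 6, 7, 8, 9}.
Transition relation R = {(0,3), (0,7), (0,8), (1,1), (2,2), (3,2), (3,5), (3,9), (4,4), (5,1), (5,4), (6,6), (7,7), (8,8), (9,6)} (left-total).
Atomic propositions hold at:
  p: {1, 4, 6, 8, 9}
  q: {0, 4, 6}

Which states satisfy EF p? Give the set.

EF p: least fixpoint, start Z0 = {1, 4, 6, 8, 9}, add states with some successor in Z. Z1 = {0, 1, 3, 4, 5, 6, 8, 9}; fixed.
Sat(EF p) = {0, 1, 3, 4, 5, 6, 8, 9}

{0, 1, 3, 4, 5, 6, 8, 9}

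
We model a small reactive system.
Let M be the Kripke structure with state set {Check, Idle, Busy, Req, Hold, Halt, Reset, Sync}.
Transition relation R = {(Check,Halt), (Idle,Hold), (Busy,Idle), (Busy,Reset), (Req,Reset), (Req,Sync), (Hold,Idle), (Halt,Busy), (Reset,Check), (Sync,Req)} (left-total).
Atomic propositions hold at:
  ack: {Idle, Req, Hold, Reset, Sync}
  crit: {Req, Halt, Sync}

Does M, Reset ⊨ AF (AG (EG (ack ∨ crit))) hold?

Sat(ack ∨ crit) = {Idle, Req, Hold, Halt, Reset, Sync}
EG (ack ∨ crit): greatest fixpoint, start Z0 = {Idle, Req, Hold, Halt, Reset, Sync}, keep only states in Sat with some successor in Z. Z1 = {Idle, Req, Hold, Sync}; fixed.
Sat(EG (ack ∨ crit)) = {Idle, Req, Hold, Sync}
AG (EG (ack ∨ crit)): greatest fixpoint, start Z0 = {Idle, Req, Hold, Sync}, keep only states in Sat with every successor in Z. Z1 = {Idle, Hold, Sync}; Z2 = {Idle, Hold}; fixed.
Sat(AG (EG (ack ∨ crit))) = {Idle, Hold}
AF (AG (EG (ack ∨ crit))): least fixpoint, start Z0 = {Idle, Hold}, add states with every successor in Z. Already a fixed point.
Sat(AF (AG (EG (ack ∨ crit)))) = {Idle, Hold}
Reset ∉ Sat(AF (AG (EG (ack ∨ crit)))) = {Idle, Hold}, so the formula does not hold at Reset.

No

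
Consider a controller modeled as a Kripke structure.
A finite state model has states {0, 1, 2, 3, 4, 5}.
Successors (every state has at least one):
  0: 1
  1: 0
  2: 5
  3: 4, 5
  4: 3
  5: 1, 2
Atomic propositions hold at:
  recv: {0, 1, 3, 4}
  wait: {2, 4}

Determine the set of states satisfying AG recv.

AG recv: greatest fixpoint, start Z0 = {0, 1, 3, 4}, keep only states in Sat with every successor in Z. Z1 = {0, 1, 4}; Z2 = {0, 1}; fixed.
Sat(AG recv) = {0, 1}

{0, 1}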